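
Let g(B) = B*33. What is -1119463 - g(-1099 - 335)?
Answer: -1072141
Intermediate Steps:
g(B) = 33*B
-1119463 - g(-1099 - 335) = -1119463 - 33*(-1099 - 335) = -1119463 - 33*(-1434) = -1119463 - 1*(-47322) = -1119463 + 47322 = -1072141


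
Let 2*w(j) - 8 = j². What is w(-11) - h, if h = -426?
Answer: 981/2 ≈ 490.50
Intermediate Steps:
w(j) = 4 + j²/2
w(-11) - h = (4 + (½)*(-11)²) - 1*(-426) = (4 + (½)*121) + 426 = (4 + 121/2) + 426 = 129/2 + 426 = 981/2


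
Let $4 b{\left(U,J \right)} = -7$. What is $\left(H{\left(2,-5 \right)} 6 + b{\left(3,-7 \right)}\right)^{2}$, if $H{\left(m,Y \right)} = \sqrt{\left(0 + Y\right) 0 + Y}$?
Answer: $\frac{\left(7 - 24 i \sqrt{5}\right)^{2}}{16} \approx -176.94 - 46.957 i$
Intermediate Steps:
$b{\left(U,J \right)} = - \frac{7}{4}$ ($b{\left(U,J \right)} = \frac{1}{4} \left(-7\right) = - \frac{7}{4}$)
$H{\left(m,Y \right)} = \sqrt{Y}$ ($H{\left(m,Y \right)} = \sqrt{Y 0 + Y} = \sqrt{0 + Y} = \sqrt{Y}$)
$\left(H{\left(2,-5 \right)} 6 + b{\left(3,-7 \right)}\right)^{2} = \left(\sqrt{-5} \cdot 6 - \frac{7}{4}\right)^{2} = \left(i \sqrt{5} \cdot 6 - \frac{7}{4}\right)^{2} = \left(6 i \sqrt{5} - \frac{7}{4}\right)^{2} = \left(- \frac{7}{4} + 6 i \sqrt{5}\right)^{2}$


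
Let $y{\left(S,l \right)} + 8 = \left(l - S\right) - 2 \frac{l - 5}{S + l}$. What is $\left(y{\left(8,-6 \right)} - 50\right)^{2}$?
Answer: $3721$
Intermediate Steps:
$y{\left(S,l \right)} = -8 + l - S - \frac{2 \left(-5 + l\right)}{S + l}$ ($y{\left(S,l \right)} = -8 - \left(S - l + \frac{2 \left(l - 5\right)}{S + l}\right) = -8 - \left(S - l + \frac{2 \left(-5 + l\right)}{S + l}\right) = -8 + l - S - \frac{2 \left(-5 + l\right)}{S + l}$)
$\left(y{\left(8,-6 \right)} - 50\right)^{2} = \left(\frac{10 + \left(-6\right)^{2} - 8^{2} - -60 - 64}{8 - 6} - 50\right)^{2} = \left(\frac{10 + 36 - 64 + 60 - 64}{2} - 50\right)^{2} = \left(\frac{1}{2} \left(-22\right) - 50\right)^{2} = \left(-11 - 50\right)^{2} = \left(-61\right)^{2} = 3721$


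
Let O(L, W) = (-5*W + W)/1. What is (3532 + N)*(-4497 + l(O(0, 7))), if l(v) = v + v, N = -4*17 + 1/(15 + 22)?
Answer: -583553457/37 ≈ -1.5772e+7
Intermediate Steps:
O(L, W) = -4*W (O(L, W) = -4*W*1 = -4*W)
N = -2515/37 (N = -68 + 1/37 = -2515/37 ≈ -67.973)
l(v) = 2*v
(3532 + N)*(-4497 + l(O(0, 7))) = (3532 - 2515/37)*(-4497 + 2*(-4*7)) = 128169*(-4497 + 2*(-28))/37 = 128169*(-4497 - 56)/37 = (128169/37)*(-4553) = -583553457/37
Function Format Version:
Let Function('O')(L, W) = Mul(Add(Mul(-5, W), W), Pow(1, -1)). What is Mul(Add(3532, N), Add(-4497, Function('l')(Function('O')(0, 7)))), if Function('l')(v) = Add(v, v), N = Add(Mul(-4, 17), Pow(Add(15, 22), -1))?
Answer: Rational(-583553457, 37) ≈ -1.5772e+7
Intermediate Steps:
Function('O')(L, W) = Mul(-4, W) (Function('O')(L, W) = Mul(Mul(-4, W), 1) = Mul(-4, W))
N = Rational(-2515, 37) (N = Add(-68, Pow(37, -1)) = Add(-68, Rational(1, 37)) = Rational(-2515, 37) ≈ -67.973)
Function('l')(v) = Mul(2, v)
Mul(Add(3532, N), Add(-4497, Function('l')(Function('O')(0, 7)))) = Mul(Add(3532, Rational(-2515, 37)), Add(-4497, Mul(2, Mul(-4, 7)))) = Mul(Rational(128169, 37), Add(-4497, Mul(2, -28))) = Mul(Rational(128169, 37), Add(-4497, -56)) = Mul(Rational(128169, 37), -4553) = Rational(-583553457, 37)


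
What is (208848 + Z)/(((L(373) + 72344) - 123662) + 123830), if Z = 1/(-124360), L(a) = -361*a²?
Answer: -25972337279/6237034168520 ≈ -0.0041642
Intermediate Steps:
Z = -1/124360 ≈ -8.0412e-6
(208848 + Z)/(((L(373) + 72344) - 123662) + 123830) = (208848 - 1/124360)/(((-361*373² + 72344) - 123662) + 123830) = 25972337279/(124360*(((-361*139129 + 72344) - 123662) + 123830)) = 25972337279/(124360*(((-50225569 + 72344) - 123662) + 123830)) = 25972337279/(124360*((-50153225 - 123662) + 123830)) = 25972337279/(124360*(-50276887 + 123830)) = (25972337279/124360)/(-50153057) = (25972337279/124360)*(-1/50153057) = -25972337279/6237034168520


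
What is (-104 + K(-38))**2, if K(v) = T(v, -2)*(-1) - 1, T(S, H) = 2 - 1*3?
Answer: 10816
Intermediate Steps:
T(S, H) = -1 (T(S, H) = 2 - 3 = -1)
K(v) = 0 (K(v) = -1*(-1) - 1 = 1 - 1 = 0)
(-104 + K(-38))**2 = (-104 + 0)**2 = (-104)**2 = 10816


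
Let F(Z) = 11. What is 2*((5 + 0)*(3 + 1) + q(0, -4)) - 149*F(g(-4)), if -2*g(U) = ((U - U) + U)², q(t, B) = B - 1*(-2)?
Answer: -1603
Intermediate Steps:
q(t, B) = 2 + B (q(t, B) = B + 2 = 2 + B)
g(U) = -U²/2 (g(U) = -((U - U) + U)²/2 = -(0 + U)²/2 = -U²/2)
2*((5 + 0)*(3 + 1) + q(0, -4)) - 149*F(g(-4)) = 2*((5 + 0)*(3 + 1) + (2 - 4)) - 149*11 = 2*(5*4 - 2) - 1639 = 2*(20 - 2) - 1639 = 2*18 - 1639 = 36 - 1639 = -1603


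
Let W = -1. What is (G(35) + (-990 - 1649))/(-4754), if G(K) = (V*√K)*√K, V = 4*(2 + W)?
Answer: 2499/4754 ≈ 0.52566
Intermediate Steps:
V = 4 (V = 4*(2 - 1) = 4*1 = 4)
G(K) = 4*K (G(K) = (4*√K)*√K = 4*K)
(G(35) + (-990 - 1649))/(-4754) = (4*35 + (-990 - 1649))/(-4754) = (140 - 2639)*(-1/4754) = -2499*(-1/4754) = 2499/4754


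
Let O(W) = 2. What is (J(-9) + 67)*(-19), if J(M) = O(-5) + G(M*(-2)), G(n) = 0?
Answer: -1311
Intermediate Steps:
J(M) = 2 (J(M) = 2 + 0 = 2)
(J(-9) + 67)*(-19) = (2 + 67)*(-19) = 69*(-19) = -1311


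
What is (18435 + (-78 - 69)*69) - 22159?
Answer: -13867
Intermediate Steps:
(18435 + (-78 - 69)*69) - 22159 = (18435 - 147*69) - 22159 = (18435 - 10143) - 22159 = 8292 - 22159 = -13867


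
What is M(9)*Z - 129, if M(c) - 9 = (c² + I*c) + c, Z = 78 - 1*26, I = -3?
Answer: 3615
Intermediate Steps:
Z = 52 (Z = 78 - 26 = 52)
M(c) = 9 + c² - 2*c (M(c) = 9 + ((c² - 3*c) + c) = 9 + (c² - 2*c) = 9 + c² - 2*c)
M(9)*Z - 129 = (9 + 9² - 2*9)*52 - 129 = (9 + 81 - 18)*52 - 129 = 72*52 - 129 = 3744 - 129 = 3615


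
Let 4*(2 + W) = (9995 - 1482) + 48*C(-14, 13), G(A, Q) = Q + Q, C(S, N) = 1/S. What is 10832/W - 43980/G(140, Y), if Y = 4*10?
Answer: -129651505/238044 ≈ -544.65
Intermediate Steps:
Y = 40
G(A, Q) = 2*Q
W = 59511/28 (W = -2 + ((9995 - 1482) + 48/(-14))/4 = -2 + (8513 + 48*(-1/14))/4 = -2 + (8513 - 24/7)/4 = -2 + (¼)*(59567/7) = -2 + 59567/28 = 59511/28 ≈ 2125.4)
10832/W - 43980/G(140, Y) = 10832/(59511/28) - 43980/(2*40) = 10832*(28/59511) - 43980/80 = 303296/59511 - 43980*1/80 = 303296/59511 - 2199/4 = -129651505/238044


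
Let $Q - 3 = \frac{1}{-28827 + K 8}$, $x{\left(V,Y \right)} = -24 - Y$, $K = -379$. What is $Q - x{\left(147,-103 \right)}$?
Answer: $- \frac{2421285}{31859} \approx -76.0$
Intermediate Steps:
$Q = \frac{95576}{31859}$ ($Q = 3 + \frac{1}{-28827 - 3032} = 3 + \frac{1}{-31859} = 3 - \frac{1}{31859} = \frac{95576}{31859} \approx 3.0$)
$Q - x{\left(147,-103 \right)} = \frac{95576}{31859} - \left(-24 - -103\right) = \frac{95576}{31859} - \left(-24 + 103\right) = \frac{95576}{31859} - 79 = - \frac{2421285}{31859}$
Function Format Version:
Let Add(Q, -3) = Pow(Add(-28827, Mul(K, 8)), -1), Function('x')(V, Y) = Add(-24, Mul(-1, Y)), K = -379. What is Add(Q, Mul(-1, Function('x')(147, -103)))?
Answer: Rational(-2421285, 31859) ≈ -76.000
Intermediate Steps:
Q = Rational(95576, 31859) (Q = Add(3, Pow(Add(-28827, Mul(-379, 8)), -1)) = Add(3, Pow(Add(-28827, -3032), -1)) = Add(3, Pow(-31859, -1)) = Add(3, Rational(-1, 31859)) = Rational(95576, 31859) ≈ 3.0000)
Add(Q, Mul(-1, Function('x')(147, -103))) = Add(Rational(95576, 31859), Mul(-1, Add(-24, Mul(-1, -103)))) = Add(Rational(95576, 31859), Mul(-1, Add(-24, 103))) = Add(Rational(95576, 31859), Mul(-1, 79)) = Add(Rational(95576, 31859), -79) = Rational(-2421285, 31859)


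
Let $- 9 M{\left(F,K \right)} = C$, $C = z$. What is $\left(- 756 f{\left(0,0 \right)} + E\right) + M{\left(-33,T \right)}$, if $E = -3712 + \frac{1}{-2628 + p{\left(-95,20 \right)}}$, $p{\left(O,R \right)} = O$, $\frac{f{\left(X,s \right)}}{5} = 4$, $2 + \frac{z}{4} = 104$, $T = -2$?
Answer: $- \frac{154208939}{8169} \approx -18877.0$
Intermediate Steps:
$z = 408$ ($z = -8 + 4 \cdot 104 = -8 + 416 = 408$)
$f{\left(X,s \right)} = 20$ ($f{\left(X,s \right)} = 5 \cdot 4 = 20$)
$C = 408$
$M{\left(F,K \right)} = - \frac{136}{3}$ ($M{\left(F,K \right)} = \left(- \frac{1}{9}\right) 408 = - \frac{136}{3}$)
$E = - \frac{10107777}{2723}$ ($E = -3712 + \frac{1}{-2628 - 95} = -3712 + \frac{1}{-2723} = -3712 - \frac{1}{2723} = - \frac{10107777}{2723} \approx -3712.0$)
$\left(- 756 f{\left(0,0 \right)} + E\right) + M{\left(-33,T \right)} = \left(\left(-756\right) 20 - \frac{10107777}{2723}\right) - \frac{136}{3} = \left(-15120 - \frac{10107777}{2723}\right) - \frac{136}{3} = - \frac{51279537}{2723} - \frac{136}{3} = - \frac{154208939}{8169}$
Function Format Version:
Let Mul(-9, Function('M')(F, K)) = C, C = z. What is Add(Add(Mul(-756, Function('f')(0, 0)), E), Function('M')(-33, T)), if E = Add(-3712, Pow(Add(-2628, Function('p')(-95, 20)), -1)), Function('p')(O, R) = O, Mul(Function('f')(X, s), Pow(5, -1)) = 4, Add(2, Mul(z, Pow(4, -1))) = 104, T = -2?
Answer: Rational(-154208939, 8169) ≈ -18877.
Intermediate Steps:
z = 408 (z = Add(-8, Mul(4, 104)) = Add(-8, 416) = 408)
Function('f')(X, s) = 20 (Function('f')(X, s) = Mul(5, 4) = 20)
C = 408
Function('M')(F, K) = Rational(-136, 3) (Function('M')(F, K) = Mul(Rational(-1, 9), 408) = Rational(-136, 3))
E = Rational(-10107777, 2723) (E = Add(-3712, Pow(Add(-2628, -95), -1)) = Add(-3712, Pow(-2723, -1)) = Add(-3712, Rational(-1, 2723)) = Rational(-10107777, 2723) ≈ -3712.0)
Add(Add(Mul(-756, Function('f')(0, 0)), E), Function('M')(-33, T)) = Add(Add(Mul(-756, 20), Rational(-10107777, 2723)), Rational(-136, 3)) = Add(Add(-15120, Rational(-10107777, 2723)), Rational(-136, 3)) = Add(Rational(-51279537, 2723), Rational(-136, 3)) = Rational(-154208939, 8169)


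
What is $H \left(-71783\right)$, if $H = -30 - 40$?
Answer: $5024810$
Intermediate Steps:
$H = -70$
$H \left(-71783\right) = \left(-70\right) \left(-71783\right) = 5024810$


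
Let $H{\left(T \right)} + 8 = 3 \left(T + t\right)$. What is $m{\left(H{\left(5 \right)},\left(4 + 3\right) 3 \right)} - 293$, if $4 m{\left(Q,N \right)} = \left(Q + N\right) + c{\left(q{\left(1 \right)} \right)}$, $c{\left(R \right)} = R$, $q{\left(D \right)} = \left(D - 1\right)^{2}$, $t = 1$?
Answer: $- \frac{1141}{4} \approx -285.25$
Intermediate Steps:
$q{\left(D \right)} = \left(-1 + D\right)^{2}$
$H{\left(T \right)} = -5 + 3 T$ ($H{\left(T \right)} = -8 + 3 \left(T + 1\right) = -8 + 3 \left(1 + T\right) = -8 + \left(3 + 3 T\right) = -5 + 3 T$)
$m{\left(Q,N \right)} = \frac{N}{4} + \frac{Q}{4}$ ($m{\left(Q,N \right)} = \frac{\left(Q + N\right) + \left(-1 + 1\right)^{2}}{4} = \frac{\left(N + Q\right) + 0^{2}}{4} = \frac{\left(N + Q\right) + 0}{4} = \frac{N + Q}{4} = \frac{N}{4} + \frac{Q}{4}$)
$m{\left(H{\left(5 \right)},\left(4 + 3\right) 3 \right)} - 293 = \left(\frac{\left(4 + 3\right) 3}{4} + \frac{-5 + 3 \cdot 5}{4}\right) - 293 = \left(\frac{7 \cdot 3}{4} + \frac{-5 + 15}{4}\right) - 293 = \left(\frac{1}{4} \cdot 21 + \frac{1}{4} \cdot 10\right) - 293 = \left(\frac{21}{4} + \frac{5}{2}\right) - 293 = \frac{31}{4} - 293 = - \frac{1141}{4}$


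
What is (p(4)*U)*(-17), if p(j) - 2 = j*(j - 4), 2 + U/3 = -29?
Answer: 3162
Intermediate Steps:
U = -93 (U = -6 + 3*(-29) = -6 - 87 = -93)
p(j) = 2 + j*(-4 + j) (p(j) = 2 + j*(j - 4) = 2 + j*(-4 + j))
(p(4)*U)*(-17) = ((2 + 4² - 4*4)*(-93))*(-17) = ((2 + 16 - 16)*(-93))*(-17) = (2*(-93))*(-17) = -186*(-17) = 3162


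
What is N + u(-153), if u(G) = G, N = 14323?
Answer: 14170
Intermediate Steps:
N + u(-153) = 14323 - 153 = 14170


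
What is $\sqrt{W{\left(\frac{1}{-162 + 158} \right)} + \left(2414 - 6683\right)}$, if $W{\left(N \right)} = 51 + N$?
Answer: $\frac{i \sqrt{16873}}{2} \approx 64.948 i$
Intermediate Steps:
$\sqrt{W{\left(\frac{1}{-162 + 158} \right)} + \left(2414 - 6683\right)} = \sqrt{\left(51 + \frac{1}{-162 + 158}\right) + \left(2414 - 6683\right)} = \sqrt{\left(51 + \frac{1}{-4}\right) - 4269} = \sqrt{\left(51 - \frac{1}{4}\right) - 4269} = \sqrt{\frac{203}{4} - 4269} = \sqrt{- \frac{16873}{4}} = \frac{i \sqrt{16873}}{2}$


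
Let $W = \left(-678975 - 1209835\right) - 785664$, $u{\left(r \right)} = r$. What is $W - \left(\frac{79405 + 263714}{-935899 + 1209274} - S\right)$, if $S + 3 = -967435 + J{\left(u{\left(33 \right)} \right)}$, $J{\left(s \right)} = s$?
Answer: $- \frac{331866338248}{91125} \approx -3.6419 \cdot 10^{6}$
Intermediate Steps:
$S = -967405$ ($S = -3 + \left(-967435 + 33\right) = -3 - 967402 = -967405$)
$W = -2674474$ ($W = -1888810 - 785664 = -2674474$)
$W - \left(\frac{79405 + 263714}{-935899 + 1209274} - S\right) = -2674474 - \left(\frac{79405 + 263714}{-935899 + 1209274} - -967405\right) = -2674474 - \left(\frac{343119}{273375} + 967405\right) = -2674474 - \left(343119 \cdot \frac{1}{273375} + 967405\right) = -2674474 - \left(\frac{114373}{91125} + 967405\right) = -2674474 - \frac{88154894998}{91125} = - \frac{331866338248}{91125}$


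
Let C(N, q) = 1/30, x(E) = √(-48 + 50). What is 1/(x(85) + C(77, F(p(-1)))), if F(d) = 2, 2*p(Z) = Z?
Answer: -30/1799 + 900*√2/1799 ≈ 0.69082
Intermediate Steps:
p(Z) = Z/2
x(E) = √2
C(N, q) = 1/30
1/(x(85) + C(77, F(p(-1)))) = 1/(√2 + 1/30) = 1/(1/30 + √2)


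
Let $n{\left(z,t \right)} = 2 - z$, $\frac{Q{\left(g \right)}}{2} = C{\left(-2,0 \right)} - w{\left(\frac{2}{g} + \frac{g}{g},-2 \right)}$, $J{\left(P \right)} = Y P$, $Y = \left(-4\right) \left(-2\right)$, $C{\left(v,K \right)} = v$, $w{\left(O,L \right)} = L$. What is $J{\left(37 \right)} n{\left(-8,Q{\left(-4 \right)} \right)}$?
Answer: $2960$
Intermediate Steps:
$Y = 8$
$J{\left(P \right)} = 8 P$
$Q{\left(g \right)} = 0$ ($Q{\left(g \right)} = 2 \left(-2 - -2\right) = 2 \left(-2 + 2\right) = 2 \cdot 0 = 0$)
$J{\left(37 \right)} n{\left(-8,Q{\left(-4 \right)} \right)} = 8 \cdot 37 \left(2 - -8\right) = 296 \left(2 + 8\right) = 296 \cdot 10 = 2960$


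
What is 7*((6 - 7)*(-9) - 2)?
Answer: 49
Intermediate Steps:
7*((6 - 7)*(-9) - 2) = 7*(-1*(-9) - 2) = 7*(9 - 2) = 7*7 = 49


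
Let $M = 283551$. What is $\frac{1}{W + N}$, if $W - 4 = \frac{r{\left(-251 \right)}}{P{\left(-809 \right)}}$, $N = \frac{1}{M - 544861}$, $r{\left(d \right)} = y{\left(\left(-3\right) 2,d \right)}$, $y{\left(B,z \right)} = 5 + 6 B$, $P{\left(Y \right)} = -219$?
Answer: $\frac{57226890}{237007951} \approx 0.24146$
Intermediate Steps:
$r{\left(d \right)} = -31$ ($r{\left(d \right)} = 5 + 6 \left(\left(-3\right) 2\right) = 5 + 6 \left(-6\right) = 5 - 36 = -31$)
$N = - \frac{1}{261310}$ ($N = \frac{1}{283551 - 544861} = \frac{1}{-261310} = - \frac{1}{261310} \approx -3.8269 \cdot 10^{-6}$)
$W = \frac{907}{219}$ ($W = 4 - \frac{31}{-219} = 4 - - \frac{31}{219} = 4 + \frac{31}{219} = \frac{907}{219} \approx 4.1416$)
$\frac{1}{W + N} = \frac{1}{\frac{907}{219} - \frac{1}{261310}} = \frac{1}{\frac{237007951}{57226890}} = \frac{57226890}{237007951}$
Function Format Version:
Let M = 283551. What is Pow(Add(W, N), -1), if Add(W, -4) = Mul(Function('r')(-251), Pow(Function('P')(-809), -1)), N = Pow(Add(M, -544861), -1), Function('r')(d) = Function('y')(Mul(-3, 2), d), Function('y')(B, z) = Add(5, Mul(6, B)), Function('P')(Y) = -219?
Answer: Rational(57226890, 237007951) ≈ 0.24146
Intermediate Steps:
Function('r')(d) = -31 (Function('r')(d) = Add(5, Mul(6, Mul(-3, 2))) = Add(5, Mul(6, -6)) = Add(5, -36) = -31)
N = Rational(-1, 261310) (N = Pow(Add(283551, -544861), -1) = Pow(-261310, -1) = Rational(-1, 261310) ≈ -3.8269e-6)
W = Rational(907, 219) (W = Add(4, Mul(-31, Pow(-219, -1))) = Add(4, Mul(-31, Rational(-1, 219))) = Add(4, Rational(31, 219)) = Rational(907, 219) ≈ 4.1416)
Pow(Add(W, N), -1) = Pow(Add(Rational(907, 219), Rational(-1, 261310)), -1) = Pow(Rational(237007951, 57226890), -1) = Rational(57226890, 237007951)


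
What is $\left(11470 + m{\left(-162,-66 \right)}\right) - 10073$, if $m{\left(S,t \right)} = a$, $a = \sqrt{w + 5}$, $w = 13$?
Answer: $1397 + 3 \sqrt{2} \approx 1401.2$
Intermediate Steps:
$a = 3 \sqrt{2}$ ($a = \sqrt{13 + 5} = \sqrt{18} = 3 \sqrt{2} \approx 4.2426$)
$m{\left(S,t \right)} = 3 \sqrt{2}$
$\left(11470 + m{\left(-162,-66 \right)}\right) - 10073 = \left(11470 + 3 \sqrt{2}\right) - 10073 = 1397 + 3 \sqrt{2}$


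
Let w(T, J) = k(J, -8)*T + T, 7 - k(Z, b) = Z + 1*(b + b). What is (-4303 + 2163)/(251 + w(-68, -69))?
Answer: 2140/6073 ≈ 0.35238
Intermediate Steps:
k(Z, b) = 7 - Z - 2*b (k(Z, b) = 7 - (Z + 1*(b + b)) = 7 - (Z + 1*(2*b)) = 7 - (Z + 2*b) = 7 + (-Z - 2*b) = 7 - Z - 2*b)
w(T, J) = T + T*(23 - J) (w(T, J) = (7 - J - 2*(-8))*T + T = (7 - J + 16)*T + T = (23 - J)*T + T = T*(23 - J) + T = T + T*(23 - J))
(-4303 + 2163)/(251 + w(-68, -69)) = (-4303 + 2163)/(251 - 68*(24 - 1*(-69))) = -2140/(251 - 68*(24 + 69)) = -2140/(251 - 68*93) = -2140/(251 - 6324) = -2140/(-6073) = -2140*(-1/6073) = 2140/6073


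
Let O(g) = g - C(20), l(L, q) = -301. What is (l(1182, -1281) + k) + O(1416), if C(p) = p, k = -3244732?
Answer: -3243637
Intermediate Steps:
O(g) = -20 + g (O(g) = g - 1*20 = g - 20 = -20 + g)
(l(1182, -1281) + k) + O(1416) = (-301 - 3244732) + (-20 + 1416) = -3245033 + 1396 = -3243637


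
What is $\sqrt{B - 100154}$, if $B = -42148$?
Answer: $i \sqrt{142302} \approx 377.23 i$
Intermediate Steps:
$\sqrt{B - 100154} = \sqrt{-42148 - 100154} = \sqrt{-142302} = i \sqrt{142302}$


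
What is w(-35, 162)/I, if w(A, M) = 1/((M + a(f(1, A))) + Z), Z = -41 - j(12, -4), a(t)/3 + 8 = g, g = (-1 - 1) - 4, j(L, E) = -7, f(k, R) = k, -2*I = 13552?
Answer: -1/582736 ≈ -1.7160e-6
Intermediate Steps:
I = -6776 (I = -½*13552 = -6776)
g = -6 (g = -2 - 4 = -6)
a(t) = -42 (a(t) = -24 + 3*(-6) = -24 - 18 = -42)
Z = -34 (Z = -41 - 1*(-7) = -41 + 7 = -34)
w(A, M) = 1/(-76 + M) (w(A, M) = 1/((M - 42) - 34) = 1/((-42 + M) - 34) = 1/(-76 + M))
w(-35, 162)/I = 1/((-76 + 162)*(-6776)) = -1/6776/86 = (1/86)*(-1/6776) = -1/582736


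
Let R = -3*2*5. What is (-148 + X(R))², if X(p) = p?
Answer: 31684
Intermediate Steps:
R = -30 (R = -6*5 = -30)
(-148 + X(R))² = (-148 - 30)² = (-178)² = 31684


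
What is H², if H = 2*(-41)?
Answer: 6724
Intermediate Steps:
H = -82
H² = (-82)² = 6724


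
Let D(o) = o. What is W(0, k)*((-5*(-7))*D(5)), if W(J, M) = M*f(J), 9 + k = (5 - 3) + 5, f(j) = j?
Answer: 0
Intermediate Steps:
k = -2 (k = -9 + ((5 - 3) + 5) = -9 + (2 + 5) = -9 + 7 = -2)
W(J, M) = J*M (W(J, M) = M*J = J*M)
W(0, k)*((-5*(-7))*D(5)) = (0*(-2))*(-5*(-7)*5) = 0*(35*5) = 0*175 = 0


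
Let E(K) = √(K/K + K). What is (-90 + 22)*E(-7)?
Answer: -68*I*√6 ≈ -166.57*I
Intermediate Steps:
E(K) = √(1 + K)
(-90 + 22)*E(-7) = (-90 + 22)*√(1 - 7) = -68*I*√6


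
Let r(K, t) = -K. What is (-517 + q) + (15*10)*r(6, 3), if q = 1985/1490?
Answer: -421869/298 ≈ -1415.7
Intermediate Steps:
q = 397/298 (q = 1985*(1/1490) = 397/298 ≈ 1.3322)
(-517 + q) + (15*10)*r(6, 3) = (-517 + 397/298) + (15*10)*(-1*6) = -153669/298 + 150*(-6) = -153669/298 - 900 = -421869/298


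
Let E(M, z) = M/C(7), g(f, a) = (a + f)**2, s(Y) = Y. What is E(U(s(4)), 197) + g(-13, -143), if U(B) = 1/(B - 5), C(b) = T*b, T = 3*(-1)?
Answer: 511057/21 ≈ 24336.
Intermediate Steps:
T = -3
C(b) = -3*b
U(B) = 1/(-5 + B)
E(M, z) = -M/21 (E(M, z) = M/((-3*7)) = M/(-21) = M*(-1/21) = -M/21)
E(U(s(4)), 197) + g(-13, -143) = -1/(21*(-5 + 4)) + (-143 - 13)**2 = -1/21/(-1) + (-156)**2 = -1/21*(-1) + 24336 = 1/21 + 24336 = 511057/21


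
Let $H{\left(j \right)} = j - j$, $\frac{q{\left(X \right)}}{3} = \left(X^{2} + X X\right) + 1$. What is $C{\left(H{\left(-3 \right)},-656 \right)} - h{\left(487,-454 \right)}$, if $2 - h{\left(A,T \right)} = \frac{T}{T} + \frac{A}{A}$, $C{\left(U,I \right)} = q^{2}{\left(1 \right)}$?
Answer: $81$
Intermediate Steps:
$q{\left(X \right)} = 3 + 6 X^{2}$ ($q{\left(X \right)} = 3 \left(\left(X^{2} + X X\right) + 1\right) = 3 \left(\left(X^{2} + X^{2}\right) + 1\right) = 3 \left(2 X^{2} + 1\right) = 3 \left(1 + 2 X^{2}\right) = 3 + 6 X^{2}$)
$H{\left(j \right)} = 0$
$C{\left(U,I \right)} = 81$ ($C{\left(U,I \right)} = \left(3 + 6 \cdot 1^{2}\right)^{2} = \left(3 + 6 \cdot 1\right)^{2} = \left(3 + 6\right)^{2} = 9^{2} = 81$)
$h{\left(A,T \right)} = 0$ ($h{\left(A,T \right)} = 2 - \left(\frac{T}{T} + \frac{A}{A}\right) = 2 - \left(1 + 1\right) = 2 - 2 = 0$)
$C{\left(H{\left(-3 \right)},-656 \right)} - h{\left(487,-454 \right)} = 81 - 0 = 81 + 0 = 81$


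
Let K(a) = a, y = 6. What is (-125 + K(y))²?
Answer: 14161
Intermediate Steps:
(-125 + K(y))² = (-125 + 6)² = (-119)² = 14161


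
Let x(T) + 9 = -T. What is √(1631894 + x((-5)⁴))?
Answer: 2*√407815 ≈ 1277.2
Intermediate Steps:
x(T) = -9 - T
√(1631894 + x((-5)⁴)) = √(1631894 + (-9 - 1*(-5)⁴)) = √(1631894 + (-9 - 1*625)) = √(1631894 + (-9 - 625)) = √(1631894 - 634) = √1631260 = 2*√407815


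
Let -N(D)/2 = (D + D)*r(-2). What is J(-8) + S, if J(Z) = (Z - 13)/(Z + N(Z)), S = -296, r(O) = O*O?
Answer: -11847/40 ≈ -296.17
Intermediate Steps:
r(O) = O²
N(D) = -16*D (N(D) = -2*(D + D)*(-2)² = -2*2*D*4 = -16*D)
J(Z) = -(-13 + Z)/(15*Z) (J(Z) = (Z - 13)/(Z - 16*Z) = (-13 + Z)/((-15*Z)) = (-13 + Z)*(-1/(15*Z)) = -(-13 + Z)/(15*Z))
J(-8) + S = (1/15)*(13 - 1*(-8))/(-8) - 296 = (1/15)*(-⅛)*(13 + 8) - 296 = (1/15)*(-⅛)*21 - 296 = -7/40 - 296 = -11847/40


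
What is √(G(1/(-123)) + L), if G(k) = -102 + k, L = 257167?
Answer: 11*√32141622/123 ≈ 507.02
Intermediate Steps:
√(G(1/(-123)) + L) = √((-102 + 1/(-123)) + 257167) = √((-102 - 1/123) + 257167) = √(-12547/123 + 257167) = √(31618994/123) = 11*√32141622/123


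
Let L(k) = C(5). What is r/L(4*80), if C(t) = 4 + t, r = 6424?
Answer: 6424/9 ≈ 713.78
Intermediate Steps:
L(k) = 9 (L(k) = 4 + 5 = 9)
r/L(4*80) = 6424/9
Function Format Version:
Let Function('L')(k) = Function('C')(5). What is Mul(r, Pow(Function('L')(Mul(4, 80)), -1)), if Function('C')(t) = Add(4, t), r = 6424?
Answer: Rational(6424, 9) ≈ 713.78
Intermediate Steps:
Function('L')(k) = 9 (Function('L')(k) = Add(4, 5) = 9)
Mul(r, Pow(Function('L')(Mul(4, 80)), -1)) = Mul(6424, Pow(9, -1)) = Mul(6424, Rational(1, 9)) = Rational(6424, 9)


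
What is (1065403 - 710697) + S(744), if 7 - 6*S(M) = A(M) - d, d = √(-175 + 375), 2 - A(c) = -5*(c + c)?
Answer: 2120801/6 + 5*√2/3 ≈ 3.5347e+5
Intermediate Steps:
A(c) = 2 + 10*c (A(c) = 2 - (-5)*(c + c) = 2 - (-5)*2*c = 2 - (-10)*c = 2 + 10*c)
d = 10*√2 (d = √200 = 10*√2 ≈ 14.142)
S(M) = ⅚ - 5*M/3 + 5*√2/3 (S(M) = 7/6 - ((2 + 10*M) - 10*√2)/6 = 7/6 - (2 - 10*√2 + 10*M)/6 = 7/6 + (-⅓ - 5*M/3 + 5*√2/3) = ⅚ - 5*M/3 + 5*√2/3)
(1065403 - 710697) + S(744) = (1065403 - 710697) + (⅚ - 5/3*744 + 5*√2/3) = 354706 + (⅚ - 1240 + 5*√2/3) = 354706 + (-7435/6 + 5*√2/3) = 2120801/6 + 5*√2/3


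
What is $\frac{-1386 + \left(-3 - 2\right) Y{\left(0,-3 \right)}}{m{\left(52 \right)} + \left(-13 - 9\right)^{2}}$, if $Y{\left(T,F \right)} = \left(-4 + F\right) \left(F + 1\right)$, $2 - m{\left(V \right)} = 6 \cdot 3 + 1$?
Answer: $- \frac{1456}{467} \approx -3.1178$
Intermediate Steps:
$m{\left(V \right)} = -17$ ($m{\left(V \right)} = 2 - \left(6 \cdot 3 + 1\right) = 2 - \left(18 + 1\right) = 2 - 19 = -17$)
$Y{\left(T,F \right)} = \left(1 + F\right) \left(-4 + F\right)$ ($Y{\left(T,F \right)} = \left(-4 + F\right) \left(1 + F\right) = \left(1 + F\right) \left(-4 + F\right)$)
$\frac{-1386 + \left(-3 - 2\right) Y{\left(0,-3 \right)}}{m{\left(52 \right)} + \left(-13 - 9\right)^{2}} = \frac{-1386 + \left(-3 - 2\right) \left(-4 + \left(-3\right)^{2} - -9\right)}{-17 + \left(-13 - 9\right)^{2}} = \frac{-1386 - 5 \left(-4 + 9 + 9\right)}{-17 + \left(-22\right)^{2}} = \frac{-1386 - 70}{-17 + 484} = \frac{-1386 - 70}{467} = \left(-1456\right) \frac{1}{467} = - \frac{1456}{467}$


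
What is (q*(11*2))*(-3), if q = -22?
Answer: 1452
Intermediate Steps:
(q*(11*2))*(-3) = -242*2*(-3) = -22*22*(-3) = -484*(-3) = 1452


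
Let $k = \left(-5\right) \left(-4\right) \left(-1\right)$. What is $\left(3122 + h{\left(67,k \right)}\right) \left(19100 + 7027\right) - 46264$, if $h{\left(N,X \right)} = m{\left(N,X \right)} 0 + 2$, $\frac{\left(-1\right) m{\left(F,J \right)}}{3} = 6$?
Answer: $81574484$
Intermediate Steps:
$m{\left(F,J \right)} = -18$ ($m{\left(F,J \right)} = \left(-3\right) 6 = -18$)
$k = -20$ ($k = 20 \left(-1\right) = -20$)
$h{\left(N,X \right)} = 2$ ($h{\left(N,X \right)} = \left(-18\right) 0 + 2 = 0 + 2 = 2$)
$\left(3122 + h{\left(67,k \right)}\right) \left(19100 + 7027\right) - 46264 = \left(3122 + 2\right) \left(19100 + 7027\right) - 46264 = 3124 \cdot 26127 - 46264 = 81620748 - 46264 = 81574484$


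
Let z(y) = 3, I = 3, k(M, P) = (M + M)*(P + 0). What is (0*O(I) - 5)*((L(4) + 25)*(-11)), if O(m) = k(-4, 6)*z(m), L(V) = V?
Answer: 1595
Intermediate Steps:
k(M, P) = 2*M*P (k(M, P) = (2*M)*P = 2*M*P)
O(m) = -144 (O(m) = (2*(-4)*6)*3 = -48*3 = -144)
(0*O(I) - 5)*((L(4) + 25)*(-11)) = (0*(-144) - 5)*((4 + 25)*(-11)) = (0 - 5)*(29*(-11)) = -5*(-319) = 1595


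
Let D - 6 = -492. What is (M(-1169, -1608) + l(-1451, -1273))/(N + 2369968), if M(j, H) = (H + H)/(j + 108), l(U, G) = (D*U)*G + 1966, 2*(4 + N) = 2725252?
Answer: -476229748658/1980138995 ≈ -240.50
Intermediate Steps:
N = 1362622 (N = -4 + (½)*2725252 = -4 + 1362626 = 1362622)
D = -486 (D = 6 - 492 = -486)
l(U, G) = 1966 - 486*G*U (l(U, G) = (-486*U)*G + 1966 = -486*G*U + 1966 = 1966 - 486*G*U)
M(j, H) = 2*H/(108 + j) (M(j, H) = (2*H)/(108 + j) = 2*H/(108 + j))
(M(-1169, -1608) + l(-1451, -1273))/(N + 2369968) = (2*(-1608)/(108 - 1169) + (1966 - 486*(-1273)*(-1451)))/(1362622 + 2369968) = (2*(-1608)/(-1061) + (1966 - 897701778))/3732590 = (2*(-1608)*(-1/1061) - 897699812)*(1/3732590) = (3216/1061 - 897699812)*(1/3732590) = -952459497316/1061*1/3732590 = -476229748658/1980138995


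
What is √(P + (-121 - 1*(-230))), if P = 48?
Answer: √157 ≈ 12.530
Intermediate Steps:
√(P + (-121 - 1*(-230))) = √(48 + (-121 - 1*(-230))) = √(48 + (-121 + 230)) = √(48 + 109) = √157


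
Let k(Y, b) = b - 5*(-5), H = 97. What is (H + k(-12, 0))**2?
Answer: 14884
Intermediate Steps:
k(Y, b) = 25 + b (k(Y, b) = b + 25 = 25 + b)
(H + k(-12, 0))**2 = (97 + (25 + 0))**2 = (97 + 25)**2 = 122**2 = 14884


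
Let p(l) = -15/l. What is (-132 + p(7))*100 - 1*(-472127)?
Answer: 3210989/7 ≈ 4.5871e+5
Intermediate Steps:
(-132 + p(7))*100 - 1*(-472127) = (-132 - 15/7)*100 - 1*(-472127) = (-132 - 15*⅐)*100 + 472127 = (-132 - 15/7)*100 + 472127 = -939/7*100 + 472127 = -93900/7 + 472127 = 3210989/7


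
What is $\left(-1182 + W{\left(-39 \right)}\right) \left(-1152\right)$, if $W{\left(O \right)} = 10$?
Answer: $1350144$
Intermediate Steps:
$\left(-1182 + W{\left(-39 \right)}\right) \left(-1152\right) = \left(-1182 + 10\right) \left(-1152\right) = \left(-1172\right) \left(-1152\right) = 1350144$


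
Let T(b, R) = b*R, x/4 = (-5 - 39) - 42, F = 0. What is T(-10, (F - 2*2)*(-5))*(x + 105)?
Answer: 47800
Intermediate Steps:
x = -344 (x = 4*((-5 - 39) - 42) = 4*(-44 - 42) = 4*(-86) = -344)
T(b, R) = R*b
T(-10, (F - 2*2)*(-5))*(x + 105) = (((0 - 2*2)*(-5))*(-10))*(-344 + 105) = (((0 - 4)*(-5))*(-10))*(-239) = (-4*(-5)*(-10))*(-239) = (20*(-10))*(-239) = -200*(-239) = 47800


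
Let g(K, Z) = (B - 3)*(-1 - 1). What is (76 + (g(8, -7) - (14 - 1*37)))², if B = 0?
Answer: 11025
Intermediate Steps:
g(K, Z) = 6 (g(K, Z) = (0 - 3)*(-1 - 1) = -3*(-2) = 6)
(76 + (g(8, -7) - (14 - 1*37)))² = (76 + (6 - (14 - 1*37)))² = (76 + (6 - (14 - 37)))² = (76 + (6 - 1*(-23)))² = (76 + (6 + 23))² = (76 + 29)² = 105² = 11025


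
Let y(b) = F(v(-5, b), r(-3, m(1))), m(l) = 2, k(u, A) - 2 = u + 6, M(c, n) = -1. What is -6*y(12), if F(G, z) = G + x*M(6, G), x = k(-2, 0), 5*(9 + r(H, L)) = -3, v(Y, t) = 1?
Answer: 30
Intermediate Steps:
k(u, A) = 8 + u (k(u, A) = 2 + (u + 6) = 2 + (6 + u) = 8 + u)
r(H, L) = -48/5 (r(H, L) = -9 + (1/5)*(-3) = -9 - 3/5 = -48/5)
x = 6 (x = 8 - 2 = 6)
F(G, z) = -6 + G (F(G, z) = G + 6*(-1) = G - 6 = -6 + G)
y(b) = -5 (y(b) = -6 + 1 = -5)
-6*y(12) = -6*(-5) = 30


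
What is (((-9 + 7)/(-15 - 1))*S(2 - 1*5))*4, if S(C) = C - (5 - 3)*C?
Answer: 3/2 ≈ 1.5000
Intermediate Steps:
S(C) = -C (S(C) = C - 2*C = -C)
(((-9 + 7)/(-15 - 1))*S(2 - 1*5))*4 = (((-9 + 7)/(-15 - 1))*(-(2 - 1*5)))*4 = ((-2/(-16))*(-(2 - 5)))*4 = ((-2*(-1/16))*(-1*(-3)))*4 = ((1/8)*3)*4 = (3/8)*4 = 3/2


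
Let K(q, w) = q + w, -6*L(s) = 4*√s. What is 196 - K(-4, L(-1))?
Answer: 200 + 2*I/3 ≈ 200.0 + 0.66667*I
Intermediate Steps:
L(s) = -2*√s/3
196 - K(-4, L(-1)) = 196 - (-4 - 2*I/3) = 196 + (4 + 2*I/3) = 200 + 2*I/3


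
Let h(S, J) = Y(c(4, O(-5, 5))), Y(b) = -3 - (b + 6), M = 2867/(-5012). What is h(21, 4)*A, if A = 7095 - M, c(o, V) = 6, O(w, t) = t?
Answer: -533445105/5012 ≈ -1.0643e+5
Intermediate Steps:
M = -2867/5012 (M = 2867*(-1/5012) = -2867/5012 ≈ -0.57203)
Y(b) = -9 - b (Y(b) = -3 - (6 + b) = -3 + (-6 - b) = -9 - b)
h(S, J) = -15 (h(S, J) = -9 - 1*6 = -9 - 6 = -15)
A = 35563007/5012 (A = 7095 - 1*(-2867/5012) = 7095 + 2867/5012 = 35563007/5012 ≈ 7095.6)
h(21, 4)*A = -15*35563007/5012 = -533445105/5012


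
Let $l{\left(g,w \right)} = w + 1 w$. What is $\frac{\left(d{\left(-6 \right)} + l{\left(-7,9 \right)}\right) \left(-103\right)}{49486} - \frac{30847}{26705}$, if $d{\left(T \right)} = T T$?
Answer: $- \frac{7683614}{6062035} \approx -1.2675$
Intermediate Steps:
$d{\left(T \right)} = T^{2}$
$l{\left(g,w \right)} = 2 w$ ($l{\left(g,w \right)} = w + w = 2 w$)
$\frac{\left(d{\left(-6 \right)} + l{\left(-7,9 \right)}\right) \left(-103\right)}{49486} - \frac{30847}{26705} = \frac{\left(\left(-6\right)^{2} + 2 \cdot 9\right) \left(-103\right)}{49486} - \frac{30847}{26705} = \left(36 + 18\right) \left(-103\right) \frac{1}{49486} - \frac{283}{245} = 54 \left(-103\right) \frac{1}{49486} - \frac{283}{245} = \left(-5562\right) \frac{1}{49486} - \frac{283}{245} = - \frac{2781}{24743} - \frac{283}{245} = - \frac{7683614}{6062035}$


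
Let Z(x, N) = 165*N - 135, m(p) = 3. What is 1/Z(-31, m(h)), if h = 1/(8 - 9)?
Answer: 1/360 ≈ 0.0027778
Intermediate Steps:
h = -1 (h = 1/(-1) = -1)
Z(x, N) = -135 + 165*N
1/Z(-31, m(h)) = 1/(-135 + 165*3) = 1/(-135 + 495) = 1/360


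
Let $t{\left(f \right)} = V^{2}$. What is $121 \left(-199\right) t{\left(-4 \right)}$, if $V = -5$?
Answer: $-601975$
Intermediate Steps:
$t{\left(f \right)} = 25$ ($t{\left(f \right)} = \left(-5\right)^{2} = 25$)
$121 \left(-199\right) t{\left(-4 \right)} = 121 \left(-199\right) 25 = \left(-24079\right) 25 = -601975$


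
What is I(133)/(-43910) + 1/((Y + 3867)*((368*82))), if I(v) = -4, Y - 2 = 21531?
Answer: 306592551/3365571526400 ≈ 9.1097e-5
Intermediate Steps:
Y = 21533 (Y = 2 + 21531 = 21533)
I(133)/(-43910) + 1/((Y + 3867)*((368*82))) = -4/(-43910) + 1/((21533 + 3867)*((368*82))) = -4*(-1/43910) + 1/(25400*30176) = 2/21955 + (1/25400)*(1/30176) = 2/21955 + 1/766470400 = 306592551/3365571526400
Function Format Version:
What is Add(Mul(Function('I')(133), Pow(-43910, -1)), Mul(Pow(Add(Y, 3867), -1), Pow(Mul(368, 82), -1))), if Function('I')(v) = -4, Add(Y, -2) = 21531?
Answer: Rational(306592551, 3365571526400) ≈ 9.1097e-5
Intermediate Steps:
Y = 21533 (Y = Add(2, 21531) = 21533)
Add(Mul(Function('I')(133), Pow(-43910, -1)), Mul(Pow(Add(Y, 3867), -1), Pow(Mul(368, 82), -1))) = Add(Mul(-4, Pow(-43910, -1)), Mul(Pow(Add(21533, 3867), -1), Pow(Mul(368, 82), -1))) = Add(Mul(-4, Rational(-1, 43910)), Mul(Pow(25400, -1), Pow(30176, -1))) = Add(Rational(2, 21955), Mul(Rational(1, 25400), Rational(1, 30176))) = Add(Rational(2, 21955), Rational(1, 766470400)) = Rational(306592551, 3365571526400)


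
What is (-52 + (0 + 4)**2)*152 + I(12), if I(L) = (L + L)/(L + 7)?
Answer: -103944/19 ≈ -5470.7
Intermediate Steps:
I(L) = 2*L/(7 + L) (I(L) = (2*L)/(7 + L) = 2*L/(7 + L))
(-52 + (0 + 4)**2)*152 + I(12) = (-52 + (0 + 4)**2)*152 + 2*12/(7 + 12) = (-52 + 4**2)*152 + 2*12/19 = (-52 + 16)*152 + 2*12*(1/19) = -36*152 + 24/19 = -5472 + 24/19 = -103944/19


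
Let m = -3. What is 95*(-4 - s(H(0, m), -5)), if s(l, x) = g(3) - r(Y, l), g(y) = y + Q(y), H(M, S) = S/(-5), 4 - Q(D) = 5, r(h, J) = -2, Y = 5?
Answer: -760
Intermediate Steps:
Q(D) = -1 (Q(D) = 4 - 1*5 = 4 - 5 = -1)
H(M, S) = -S/5 (H(M, S) = S*(-1/5) = -S/5)
g(y) = -1 + y (g(y) = y - 1 = -1 + y)
s(l, x) = 4 (s(l, x) = (-1 + 3) - 1*(-2) = 2 + 2 = 4)
95*(-4 - s(H(0, m), -5)) = 95*(-4 - 1*4) = 95*(-4 - 4) = 95*(-8) = -760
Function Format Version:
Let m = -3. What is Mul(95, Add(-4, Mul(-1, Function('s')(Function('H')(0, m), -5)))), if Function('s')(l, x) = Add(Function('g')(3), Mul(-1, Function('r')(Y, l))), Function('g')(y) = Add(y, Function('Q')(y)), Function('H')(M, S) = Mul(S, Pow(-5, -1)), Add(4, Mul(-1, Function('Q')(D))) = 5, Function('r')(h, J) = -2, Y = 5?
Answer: -760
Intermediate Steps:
Function('Q')(D) = -1 (Function('Q')(D) = Add(4, Mul(-1, 5)) = Add(4, -5) = -1)
Function('H')(M, S) = Mul(Rational(-1, 5), S) (Function('H')(M, S) = Mul(S, Rational(-1, 5)) = Mul(Rational(-1, 5), S))
Function('g')(y) = Add(-1, y) (Function('g')(y) = Add(y, -1) = Add(-1, y))
Function('s')(l, x) = 4 (Function('s')(l, x) = Add(Add(-1, 3), Mul(-1, -2)) = Add(2, 2) = 4)
Mul(95, Add(-4, Mul(-1, Function('s')(Function('H')(0, m), -5)))) = Mul(95, Add(-4, Mul(-1, 4))) = Mul(95, Add(-4, -4)) = Mul(95, -8) = -760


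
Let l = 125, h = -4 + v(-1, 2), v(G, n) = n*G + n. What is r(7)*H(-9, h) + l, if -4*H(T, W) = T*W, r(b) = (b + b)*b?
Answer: -757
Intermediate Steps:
v(G, n) = n + G*n (v(G, n) = G*n + n = n + G*n)
h = -4 (h = -4 + 2*(1 - 1) = -4 + 2*0 = -4 + 0 = -4)
r(b) = 2*b² (r(b) = (2*b)*b = 2*b²)
H(T, W) = -T*W/4
r(7)*H(-9, h) + l = (2*7²)*(-¼*(-9)*(-4)) + 125 = (2*49)*(-9) + 125 = 98*(-9) + 125 = -882 + 125 = -757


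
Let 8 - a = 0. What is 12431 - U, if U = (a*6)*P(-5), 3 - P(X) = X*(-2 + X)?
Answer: 13967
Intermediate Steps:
P(X) = 3 - X*(-2 + X)
a = 8 (a = 8 - 1*0 = 8 + 0 = 8)
U = -1536 (U = (8*6)*(3 - 1*(-5)**2 + 2*(-5)) = 48*(3 - 1*25 - 10) = 48*(3 - 25 - 10) = 48*(-32) = -1536)
12431 - U = 12431 - 1*(-1536) = 12431 + 1536 = 13967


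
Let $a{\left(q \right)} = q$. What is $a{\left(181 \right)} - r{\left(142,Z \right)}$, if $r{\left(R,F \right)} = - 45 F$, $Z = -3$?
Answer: $46$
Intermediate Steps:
$a{\left(181 \right)} - r{\left(142,Z \right)} = 181 - \left(-45\right) \left(-3\right) = 181 - 135 = 46$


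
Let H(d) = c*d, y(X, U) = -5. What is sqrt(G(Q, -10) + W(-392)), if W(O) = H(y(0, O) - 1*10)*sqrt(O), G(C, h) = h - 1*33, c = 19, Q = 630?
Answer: sqrt(-43 - 3990*I*sqrt(2)) ≈ 52.914 - 53.319*I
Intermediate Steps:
G(C, h) = -33 + h (G(C, h) = h - 33 = -33 + h)
H(d) = 19*d
W(O) = -285*sqrt(O) (W(O) = (19*(-5 - 1*10))*sqrt(O) = (19*(-5 - 10))*sqrt(O) = (19*(-15))*sqrt(O) = -285*sqrt(O))
sqrt(G(Q, -10) + W(-392)) = sqrt((-33 - 10) - 3990*I*sqrt(2)) = sqrt(-43 - 3990*I*sqrt(2))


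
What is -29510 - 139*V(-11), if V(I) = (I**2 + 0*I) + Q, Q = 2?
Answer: -46607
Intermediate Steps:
V(I) = 2 + I**2 (V(I) = (I**2 + 0*I) + 2 = (I**2 + 0) + 2 = I**2 + 2 = 2 + I**2)
-29510 - 139*V(-11) = -29510 - 139*(2 + (-11)**2) = -29510 - 139*(2 + 121) = -29510 - 139*123 = -29510 - 17097 = -46607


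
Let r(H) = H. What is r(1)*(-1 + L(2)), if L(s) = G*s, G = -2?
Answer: -5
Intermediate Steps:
L(s) = -2*s
r(1)*(-1 + L(2)) = 1*(-1 - 2*2) = 1*(-1 - 4) = 1*(-5) = -5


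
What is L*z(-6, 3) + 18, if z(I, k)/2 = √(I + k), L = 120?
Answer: 18 + 240*I*√3 ≈ 18.0 + 415.69*I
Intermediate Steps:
z(I, k) = 2*√(I + k)
L*z(-6, 3) + 18 = 120*(2*√(-6 + 3)) + 18 = 120*(2*√(-3)) + 18 = 120*(2*(I*√3)) + 18 = 120*(2*I*√3) + 18 = 240*I*√3 + 18 = 18 + 240*I*√3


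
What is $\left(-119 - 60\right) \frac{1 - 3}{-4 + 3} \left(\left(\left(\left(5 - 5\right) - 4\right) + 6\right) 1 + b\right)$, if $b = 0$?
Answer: $-716$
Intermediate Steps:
$\left(-119 - 60\right) \frac{1 - 3}{-4 + 3} \left(\left(\left(\left(5 - 5\right) - 4\right) + 6\right) 1 + b\right) = \left(-119 - 60\right) \frac{1 - 3}{-4 + 3} \left(\left(\left(\left(5 - 5\right) - 4\right) + 6\right) 1 + 0\right) = - 179 - \frac{2}{-1} \left(\left(\left(0 - 4\right) + 6\right) 1 + 0\right) = - 179 \left(-2\right) \left(-1\right) \left(\left(-4 + 6\right) 1 + 0\right) = - 179 \cdot 2 \left(2 \cdot 1 + 0\right) = - 179 \cdot 2 \left(2 + 0\right) = - 179 \cdot 2 \cdot 2 = \left(-179\right) 4 = -716$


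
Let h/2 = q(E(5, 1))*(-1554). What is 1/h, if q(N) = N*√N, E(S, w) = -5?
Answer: -I*√5/77700 ≈ -2.8778e-5*I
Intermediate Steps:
q(N) = N^(3/2)
h = 15540*I*√5 (h = 2*((-5)^(3/2)*(-1554)) = 2*(-5*I*√5*(-1554)) = 2*(7770*I*√5) = 15540*I*√5 ≈ 34749.0*I)
1/h = 1/(15540*I*√5) = -I*√5/77700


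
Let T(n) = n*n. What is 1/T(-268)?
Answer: 1/71824 ≈ 1.3923e-5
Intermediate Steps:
T(n) = n**2
1/T(-268) = 1/((-268)**2) = 1/71824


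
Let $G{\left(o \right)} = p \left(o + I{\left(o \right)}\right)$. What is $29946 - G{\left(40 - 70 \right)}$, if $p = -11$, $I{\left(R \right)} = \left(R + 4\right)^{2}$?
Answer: $37052$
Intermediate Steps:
$I{\left(R \right)} = \left(4 + R\right)^{2}$
$G{\left(o \right)} = - 11 o - 11 \left(4 + o\right)^{2}$ ($G{\left(o \right)} = - 11 \left(o + \left(4 + o\right)^{2}\right) = - 11 o - 11 \left(4 + o\right)^{2}$)
$29946 - G{\left(40 - 70 \right)} = 29946 - \left(- 11 \left(40 - 70\right) - 11 \left(4 + \left(40 - 70\right)\right)^{2}\right) = 29946 - \left(\left(-11\right) \left(-30\right) - 11 \left(4 - 30\right)^{2}\right) = 29946 - \left(330 - 11 \left(-26\right)^{2}\right) = 29946 - \left(330 - 7436\right) = 29946 - -7106 = 29946 + 7106 = 37052$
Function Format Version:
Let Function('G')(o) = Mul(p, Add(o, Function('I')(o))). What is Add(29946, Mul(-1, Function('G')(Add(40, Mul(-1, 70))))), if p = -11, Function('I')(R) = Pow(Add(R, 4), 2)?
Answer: 37052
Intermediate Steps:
Function('I')(R) = Pow(Add(4, R), 2)
Function('G')(o) = Add(Mul(-11, o), Mul(-11, Pow(Add(4, o), 2))) (Function('G')(o) = Mul(-11, Add(o, Pow(Add(4, o), 2))) = Add(Mul(-11, o), Mul(-11, Pow(Add(4, o), 2))))
Add(29946, Mul(-1, Function('G')(Add(40, Mul(-1, 70))))) = Add(29946, Mul(-1, Add(Mul(-11, Add(40, Mul(-1, 70))), Mul(-11, Pow(Add(4, Add(40, Mul(-1, 70))), 2))))) = Add(29946, Mul(-1, Add(Mul(-11, Add(40, -70)), Mul(-11, Pow(Add(4, Add(40, -70)), 2))))) = Add(29946, Mul(-1, Add(Mul(-11, -30), Mul(-11, Pow(Add(4, -30), 2))))) = Add(29946, Mul(-1, Add(330, Mul(-11, Pow(-26, 2))))) = Add(29946, Mul(-1, Add(330, Mul(-11, 676)))) = Add(29946, Mul(-1, Add(330, -7436))) = Add(29946, Mul(-1, -7106)) = Add(29946, 7106) = 37052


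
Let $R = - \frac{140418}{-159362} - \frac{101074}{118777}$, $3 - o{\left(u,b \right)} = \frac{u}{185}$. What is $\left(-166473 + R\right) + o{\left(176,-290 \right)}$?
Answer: $- \frac{291472267082881447}{1750889975345} \approx -1.6647 \cdot 10^{5}$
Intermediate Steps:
$o{\left(u,b \right)} = 3 - \frac{u}{185}$
$R = \frac{285536999}{9464270137}$ ($R = \left(-140418\right) \left(- \frac{1}{159362}\right) - \frac{101074}{118777} = \frac{70209}{79681} - \frac{101074}{118777} = \frac{285536999}{9464270137} \approx 0.03017$)
$\left(-166473 + R\right) + o{\left(176,-290 \right)} = \left(-166473 + \frac{285536999}{9464270137}\right) + \left(3 - \frac{176}{185}\right) = - \frac{1575545156979802}{9464270137} + \left(3 - \frac{176}{185}\right) = - \frac{1575545156979802}{9464270137} + \frac{379}{185} = - \frac{291472267082881447}{1750889975345}$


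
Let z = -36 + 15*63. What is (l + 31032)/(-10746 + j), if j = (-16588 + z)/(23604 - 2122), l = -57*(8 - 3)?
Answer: -660507054/230861251 ≈ -2.8611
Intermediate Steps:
z = 909 (z = -36 + 945 = 909)
l = -285 (l = -57*5 = -285)
j = -15679/21482 (j = (-16588 + 909)/(23604 - 2122) = -15679/21482 ≈ -0.72987)
(l + 31032)/(-10746 + j) = (-285 + 31032)/(-10746 - 15679/21482) = 30747/(-230861251/21482) = 30747*(-21482/230861251) = -660507054/230861251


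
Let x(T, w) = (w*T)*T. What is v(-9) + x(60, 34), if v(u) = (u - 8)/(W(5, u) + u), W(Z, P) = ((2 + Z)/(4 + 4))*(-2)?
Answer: 5263268/43 ≈ 1.2240e+5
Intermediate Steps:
W(Z, P) = -1/2 - Z/4 (W(Z, P) = ((2 + Z)/8)*(-2) = ((2 + Z)*(1/8))*(-2) = (1/4 + Z/8)*(-2) = -1/2 - Z/4)
x(T, w) = w*T**2 (x(T, w) = (T*w)*T = w*T**2)
v(u) = (-8 + u)/(-7/4 + u) (v(u) = (u - 8)/((-1/2 - 1/4*5) + u) = (-8 + u)/((-1/2 - 5/4) + u) = (-8 + u)/(-7/4 + u))
v(-9) + x(60, 34) = 4*(-8 - 9)/(-7 + 4*(-9)) + 34*60**2 = 4*(-17)/(-7 - 36) + 34*3600 = 4*(-17)/(-43) + 122400 = 4*(-1/43)*(-17) + 122400 = 68/43 + 122400 = 5263268/43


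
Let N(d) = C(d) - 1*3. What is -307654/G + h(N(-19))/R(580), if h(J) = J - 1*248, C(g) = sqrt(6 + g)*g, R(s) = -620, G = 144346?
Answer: -77257317/44747260 + 19*I*sqrt(13)/620 ≈ -1.7265 + 0.11049*I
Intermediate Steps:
C(g) = g*sqrt(6 + g)
N(d) = -3 + d*sqrt(6 + d) (N(d) = d*sqrt(6 + d) - 1*3 = d*sqrt(6 + d) - 3 = -3 + d*sqrt(6 + d))
h(J) = -248 + J (h(J) = J - 248 = -248 + J)
-307654/G + h(N(-19))/R(580) = -307654/144346 + (-248 + (-3 - 19*sqrt(6 - 19)))/(-620) = -307654*1/144346 + (-248 + (-3 - 19*I*sqrt(13)))*(-1/620) = -153827/72173 + (-248 + (-3 - 19*I*sqrt(13)))*(-1/620) = -153827/72173 + (-251 - 19*I*sqrt(13))*(-1/620) = -153827/72173 + (251/620 + 19*I*sqrt(13)/620) = -77257317/44747260 + 19*I*sqrt(13)/620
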